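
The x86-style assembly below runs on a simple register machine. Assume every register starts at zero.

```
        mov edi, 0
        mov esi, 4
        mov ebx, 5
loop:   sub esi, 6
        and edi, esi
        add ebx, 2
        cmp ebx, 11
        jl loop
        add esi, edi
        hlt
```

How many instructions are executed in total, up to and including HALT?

20

after mov edi, 0: edi=0
after mov esi, 4: esi=4
after mov ebx, 5: ebx=5
after sub esi, 6: esi=4-6=-2
after and edi, esi: edi=0&(-2)=0
after add ebx, 2: ebx=5+2=7
cmp ebx, 11  (cmp 7,11)
jl loop: taken
after sub esi, 6: esi=(-2)-6=-8
after and edi, esi: edi=0&(-8)=0
after add ebx, 2: ebx=7+2=9
cmp ebx, 11  (cmp 9,11)
jl loop: taken
after sub esi, 6: esi=(-8)-6=-14
after and edi, esi: edi=0&(-14)=0
after add ebx, 2: ebx=9+2=11
cmp ebx, 11  (cmp 11,11)
jl loop: not taken
after add esi, edi: esi=(-14)+0=-14
halt.
Total executed instructions: 20.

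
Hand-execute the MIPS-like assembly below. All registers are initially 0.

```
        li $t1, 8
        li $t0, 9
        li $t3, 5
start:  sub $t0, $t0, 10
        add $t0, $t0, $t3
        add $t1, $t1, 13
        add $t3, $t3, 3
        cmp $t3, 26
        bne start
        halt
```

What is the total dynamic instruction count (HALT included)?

46

li $t1, 8 → $t1=8
li $t0, 9 → $t0=9
li $t3, 5 → $t3=5
sub $t0, $t0, 10 → $t0=9-10=-1
add $t0, $t0, $t3 → $t0=(-1)+5=4
add $t1, $t1, 13 → $t1=8+13=21
add $t3, $t3, 3 → $t3=5+3=8
cmp $t3, 26  (cmp 8,26)
bne start: taken
sub $t0, $t0, 10 → $t0=4-10=-6
add $t0, $t0, $t3 → $t0=(-6)+8=2
add $t1, $t1, 13 → $t1=21+13=34
add $t3, $t3, 3 → $t3=8+3=11
cmp $t3, 26  (cmp 11,26)
bne start: taken
sub $t0, $t0, 10 → $t0=2-10=-8
add $t0, $t0, $t3 → $t0=(-8)+11=3
add $t1, $t1, 13 → $t1=34+13=47
add $t3, $t3, 3 → $t3=11+3=14
cmp $t3, 26  (cmp 14,26)
bne start: taken
sub $t0, $t0, 10 → $t0=3-10=-7
add $t0, $t0, $t3 → $t0=(-7)+14=7
add $t1, $t1, 13 → $t1=47+13=60
add $t3, $t3, 3 → $t3=14+3=17
cmp $t3, 26  (cmp 17,26)
bne start: taken
sub $t0, $t0, 10 → $t0=7-10=-3
add $t0, $t0, $t3 → $t0=(-3)+17=14
add $t1, $t1, 13 → $t1=60+13=73
add $t3, $t3, 3 → $t3=17+3=20
cmp $t3, 26  (cmp 20,26)
bne start: taken
sub $t0, $t0, 10 → $t0=14-10=4
add $t0, $t0, $t3 → $t0=4+20=24
add $t1, $t1, 13 → $t1=73+13=86
add $t3, $t3, 3 → $t3=20+3=23
cmp $t3, 26  (cmp 23,26)
bne start: taken
sub $t0, $t0, 10 → $t0=24-10=14
add $t0, $t0, $t3 → $t0=14+23=37
add $t1, $t1, 13 → $t1=86+13=99
add $t3, $t3, 3 → $t3=23+3=26
cmp $t3, 26  (cmp 26,26)
bne start: not taken
halt.
Total executed instructions: 46.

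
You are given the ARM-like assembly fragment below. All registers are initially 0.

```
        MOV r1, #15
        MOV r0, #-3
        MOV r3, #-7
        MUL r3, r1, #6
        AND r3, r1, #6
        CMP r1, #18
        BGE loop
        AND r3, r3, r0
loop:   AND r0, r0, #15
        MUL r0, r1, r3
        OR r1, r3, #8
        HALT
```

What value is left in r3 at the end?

after MOV r1, #15: r1=15
after MOV r0, #-3: r0=-3
after MOV r3, #-7: r3=-7
after MUL r3, r1, #6: r3=15*6=90
after AND r3, r1, #6: r3=15&6=6
CMP r1, #18  (cmp 15,18)
BGE loop: not taken
after AND r3, r3, r0: r3=6&(-3)=4
after AND r0, r0, #15: r0=(-3)&15=13
after MUL r0, r1, r3: r0=15*4=60
after OR r1, r3, #8: r1=4|8=12
halt.

4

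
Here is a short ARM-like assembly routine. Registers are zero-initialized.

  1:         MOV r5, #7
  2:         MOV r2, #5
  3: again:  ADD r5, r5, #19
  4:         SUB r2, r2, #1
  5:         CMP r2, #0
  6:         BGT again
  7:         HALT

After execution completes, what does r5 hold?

r5=7
r2=5
r5=7+19=26
r2=5-1=4
CMP r2, #0  (cmp 4,0)
BGT again: taken
r5=26+19=45
r2=4-1=3
CMP r2, #0  (cmp 3,0)
BGT again: taken
r5=45+19=64
r2=3-1=2
CMP r2, #0  (cmp 2,0)
BGT again: taken
r5=64+19=83
r2=2-1=1
CMP r2, #0  (cmp 1,0)
BGT again: taken
r5=83+19=102
r2=1-1=0
CMP r2, #0  (cmp 0,0)
BGT again: not taken
halt.

102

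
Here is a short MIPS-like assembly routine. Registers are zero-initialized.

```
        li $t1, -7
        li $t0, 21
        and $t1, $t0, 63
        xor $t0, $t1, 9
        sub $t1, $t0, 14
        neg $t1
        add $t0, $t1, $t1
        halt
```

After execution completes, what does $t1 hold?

-14

$t1=-7
$t0=21
$t1=21&63=21
$t0=21^9=28
$t1=28-14=14
$t1=-(14)=-14
$t0=(-14)+(-14)=-28
halt.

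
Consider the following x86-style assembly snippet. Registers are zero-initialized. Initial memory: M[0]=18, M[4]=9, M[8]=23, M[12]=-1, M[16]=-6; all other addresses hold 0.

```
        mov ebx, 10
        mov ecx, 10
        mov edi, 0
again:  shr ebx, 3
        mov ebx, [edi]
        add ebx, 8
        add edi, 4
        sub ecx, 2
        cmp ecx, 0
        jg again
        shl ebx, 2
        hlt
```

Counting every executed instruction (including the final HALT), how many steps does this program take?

40

ebx=10
ecx=10
edi=0
ebx=10>>3=1
ebx=M[0]=18
ebx=18+8=26
edi=0+4=4
ecx=10-2=8
cmp ecx, 0  (cmp 8,0)
jg again: taken
ebx=26>>3=3
ebx=M[4]=9
ebx=9+8=17
edi=4+4=8
ecx=8-2=6
cmp ecx, 0  (cmp 6,0)
jg again: taken
ebx=17>>3=2
ebx=M[8]=23
ebx=23+8=31
edi=8+4=12
ecx=6-2=4
cmp ecx, 0  (cmp 4,0)
jg again: taken
ebx=31>>3=3
ebx=M[12]=-1
ebx=(-1)+8=7
edi=12+4=16
ecx=4-2=2
cmp ecx, 0  (cmp 2,0)
jg again: taken
ebx=7>>3=0
ebx=M[16]=-6
ebx=(-6)+8=2
edi=16+4=20
ecx=2-2=0
cmp ecx, 0  (cmp 0,0)
jg again: not taken
ebx=2<<2=8
halt.
Total executed instructions: 40.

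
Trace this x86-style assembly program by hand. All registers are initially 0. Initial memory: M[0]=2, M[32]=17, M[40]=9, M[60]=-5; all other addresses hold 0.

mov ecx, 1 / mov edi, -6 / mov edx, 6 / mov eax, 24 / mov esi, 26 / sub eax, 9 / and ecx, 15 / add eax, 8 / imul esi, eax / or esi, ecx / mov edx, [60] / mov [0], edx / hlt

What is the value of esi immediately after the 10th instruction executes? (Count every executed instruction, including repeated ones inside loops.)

599

after mov ecx, 1: ecx=1
after mov edi, -6: edi=-6
after mov edx, 6: edx=6
after mov eax, 24: eax=24
after mov esi, 26: esi=26
after sub eax, 9: eax=24-9=15
after and ecx, 15: ecx=1&15=1
after add eax, 8: eax=15+8=23
after imul esi, eax: esi=26*23=598
after or esi, ecx: esi=598|1=599
After step 10: esi = 599.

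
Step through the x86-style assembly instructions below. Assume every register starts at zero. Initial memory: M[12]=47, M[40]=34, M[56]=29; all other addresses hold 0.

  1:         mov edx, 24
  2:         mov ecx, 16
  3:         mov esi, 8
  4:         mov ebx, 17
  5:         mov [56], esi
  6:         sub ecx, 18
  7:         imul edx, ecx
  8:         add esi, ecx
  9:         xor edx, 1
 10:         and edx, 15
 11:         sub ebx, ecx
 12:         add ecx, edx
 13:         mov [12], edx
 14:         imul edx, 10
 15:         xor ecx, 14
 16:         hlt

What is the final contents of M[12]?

1

edx=24
ecx=16
esi=8
ebx=17
mov [56], esi → M[56]=8
ecx=16-18=-2
edx=24*(-2)=-48
esi=8+(-2)=6
edx=(-48)^1=-47
edx=(-47)&15=1
ebx=17-(-2)=19
ecx=(-2)+1=-1
mov [12], edx → M[12]=1
edx=1*10=10
ecx=(-1)^14=-15
halt.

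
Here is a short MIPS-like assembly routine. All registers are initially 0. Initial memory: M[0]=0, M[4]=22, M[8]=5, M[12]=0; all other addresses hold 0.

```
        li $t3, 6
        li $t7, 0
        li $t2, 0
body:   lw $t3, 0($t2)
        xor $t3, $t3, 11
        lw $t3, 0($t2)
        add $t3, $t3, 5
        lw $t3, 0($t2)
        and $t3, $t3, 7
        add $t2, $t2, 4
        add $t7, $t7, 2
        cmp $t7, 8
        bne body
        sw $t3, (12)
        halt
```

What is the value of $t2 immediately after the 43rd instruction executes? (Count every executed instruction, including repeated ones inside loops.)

16

after li $t3, 6: $t3=6
after li $t7, 0: $t7=0
after li $t2, 0: $t2=0
after lw $t3, 0($t2): $t3=M[0]=0
after xor $t3, $t3, 11: $t3=0^11=11
after lw $t3, 0($t2): $t3=M[0]=0
after add $t3, $t3, 5: $t3=0+5=5
after lw $t3, 0($t2): $t3=M[0]=0
after and $t3, $t3, 7: $t3=0&7=0
after add $t2, $t2, 4: $t2=0+4=4
after add $t7, $t7, 2: $t7=0+2=2
cmp $t7, 8  (cmp 2,8)
bne body: taken
after lw $t3, 0($t2): $t3=M[4]=22
after xor $t3, $t3, 11: $t3=22^11=29
after lw $t3, 0($t2): $t3=M[4]=22
after add $t3, $t3, 5: $t3=22+5=27
after lw $t3, 0($t2): $t3=M[4]=22
after and $t3, $t3, 7: $t3=22&7=6
after add $t2, $t2, 4: $t2=4+4=8
after add $t7, $t7, 2: $t7=2+2=4
cmp $t7, 8  (cmp 4,8)
bne body: taken
after lw $t3, 0($t2): $t3=M[8]=5
after xor $t3, $t3, 11: $t3=5^11=14
after lw $t3, 0($t2): $t3=M[8]=5
after add $t3, $t3, 5: $t3=5+5=10
after lw $t3, 0($t2): $t3=M[8]=5
after and $t3, $t3, 7: $t3=5&7=5
after add $t2, $t2, 4: $t2=8+4=12
after add $t7, $t7, 2: $t7=4+2=6
cmp $t7, 8  (cmp 6,8)
bne body: taken
after lw $t3, 0($t2): $t3=M[12]=0
after xor $t3, $t3, 11: $t3=0^11=11
after lw $t3, 0($t2): $t3=M[12]=0
after add $t3, $t3, 5: $t3=0+5=5
after lw $t3, 0($t2): $t3=M[12]=0
after and $t3, $t3, 7: $t3=0&7=0
after add $t2, $t2, 4: $t2=12+4=16
after add $t7, $t7, 2: $t7=6+2=8
cmp $t7, 8  (cmp 8,8)
bne body: not taken
After step 43: $t2 = 16.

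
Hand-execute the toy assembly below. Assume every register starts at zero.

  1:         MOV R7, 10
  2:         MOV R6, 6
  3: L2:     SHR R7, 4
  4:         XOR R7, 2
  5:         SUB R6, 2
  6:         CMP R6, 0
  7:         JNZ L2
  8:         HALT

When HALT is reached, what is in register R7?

2

after MOV R7, 10: R7=10
after MOV R6, 6: R6=6
after SHR R7, 4: R7=10>>4=0
after XOR R7, 2: R7=0^2=2
after SUB R6, 2: R6=6-2=4
CMP R6, 0  (cmp 4,0)
JNZ L2: taken
after SHR R7, 4: R7=2>>4=0
after XOR R7, 2: R7=0^2=2
after SUB R6, 2: R6=4-2=2
CMP R6, 0  (cmp 2,0)
JNZ L2: taken
after SHR R7, 4: R7=2>>4=0
after XOR R7, 2: R7=0^2=2
after SUB R6, 2: R6=2-2=0
CMP R6, 0  (cmp 0,0)
JNZ L2: not taken
halt.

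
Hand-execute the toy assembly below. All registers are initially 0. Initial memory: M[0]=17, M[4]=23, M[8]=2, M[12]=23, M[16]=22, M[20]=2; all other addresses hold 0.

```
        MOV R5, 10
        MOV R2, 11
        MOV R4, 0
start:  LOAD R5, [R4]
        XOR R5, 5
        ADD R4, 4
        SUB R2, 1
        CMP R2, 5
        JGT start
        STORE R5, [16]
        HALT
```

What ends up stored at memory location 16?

7

after MOV R5, 10: R5=10
after MOV R2, 11: R2=11
after MOV R4, 0: R4=0
after LOAD R5, [R4]: R5=M[0]=17
after XOR R5, 5: R5=17^5=20
after ADD R4, 4: R4=0+4=4
after SUB R2, 1: R2=11-1=10
CMP R2, 5  (cmp 10,5)
JGT start: taken
after LOAD R5, [R4]: R5=M[4]=23
after XOR R5, 5: R5=23^5=18
after ADD R4, 4: R4=4+4=8
after SUB R2, 1: R2=10-1=9
CMP R2, 5  (cmp 9,5)
JGT start: taken
after LOAD R5, [R4]: R5=M[8]=2
after XOR R5, 5: R5=2^5=7
after ADD R4, 4: R4=8+4=12
after SUB R2, 1: R2=9-1=8
CMP R2, 5  (cmp 8,5)
JGT start: taken
after LOAD R5, [R4]: R5=M[12]=23
after XOR R5, 5: R5=23^5=18
after ADD R4, 4: R4=12+4=16
after SUB R2, 1: R2=8-1=7
CMP R2, 5  (cmp 7,5)
JGT start: taken
after LOAD R5, [R4]: R5=M[16]=22
after XOR R5, 5: R5=22^5=19
after ADD R4, 4: R4=16+4=20
after SUB R2, 1: R2=7-1=6
CMP R2, 5  (cmp 6,5)
JGT start: taken
after LOAD R5, [R4]: R5=M[20]=2
after XOR R5, 5: R5=2^5=7
after ADD R4, 4: R4=20+4=24
after SUB R2, 1: R2=6-1=5
CMP R2, 5  (cmp 5,5)
JGT start: not taken
STORE R5, [16] → M[16]=7
halt.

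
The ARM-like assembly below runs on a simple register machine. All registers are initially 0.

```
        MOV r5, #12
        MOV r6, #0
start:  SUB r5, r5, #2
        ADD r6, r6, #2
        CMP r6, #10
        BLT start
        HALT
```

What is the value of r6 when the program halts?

r5=12
r6=0
r5=12-2=10
r6=0+2=2
CMP r6, #10  (cmp 2,10)
BLT start: taken
r5=10-2=8
r6=2+2=4
CMP r6, #10  (cmp 4,10)
BLT start: taken
r5=8-2=6
r6=4+2=6
CMP r6, #10  (cmp 6,10)
BLT start: taken
r5=6-2=4
r6=6+2=8
CMP r6, #10  (cmp 8,10)
BLT start: taken
r5=4-2=2
r6=8+2=10
CMP r6, #10  (cmp 10,10)
BLT start: not taken
halt.

10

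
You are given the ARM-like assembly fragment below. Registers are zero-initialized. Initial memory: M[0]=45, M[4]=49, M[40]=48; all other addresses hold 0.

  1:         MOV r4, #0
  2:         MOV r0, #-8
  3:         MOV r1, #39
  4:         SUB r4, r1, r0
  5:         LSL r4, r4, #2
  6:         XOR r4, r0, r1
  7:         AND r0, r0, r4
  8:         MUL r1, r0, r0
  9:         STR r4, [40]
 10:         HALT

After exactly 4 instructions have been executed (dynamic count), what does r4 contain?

MOV r4, #0 → r4=0
MOV r0, #-8 → r0=-8
MOV r1, #39 → r1=39
SUB r4, r1, r0 → r4=39-(-8)=47
After step 4: r4 = 47.

47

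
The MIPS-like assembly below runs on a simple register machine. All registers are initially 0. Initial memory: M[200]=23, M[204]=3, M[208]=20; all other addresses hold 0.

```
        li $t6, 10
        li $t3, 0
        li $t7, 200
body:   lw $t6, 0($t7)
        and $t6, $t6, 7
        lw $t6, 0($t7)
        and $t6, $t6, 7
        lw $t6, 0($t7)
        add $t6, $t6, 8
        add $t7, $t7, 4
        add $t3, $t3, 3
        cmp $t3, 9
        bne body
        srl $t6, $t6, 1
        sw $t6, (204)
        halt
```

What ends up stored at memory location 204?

after li $t6, 10: $t6=10
after li $t3, 0: $t3=0
after li $t7, 200: $t7=200
after lw $t6, 0($t7): $t6=M[200]=23
after and $t6, $t6, 7: $t6=23&7=7
after lw $t6, 0($t7): $t6=M[200]=23
after and $t6, $t6, 7: $t6=23&7=7
after lw $t6, 0($t7): $t6=M[200]=23
after add $t6, $t6, 8: $t6=23+8=31
after add $t7, $t7, 4: $t7=200+4=204
after add $t3, $t3, 3: $t3=0+3=3
cmp $t3, 9  (cmp 3,9)
bne body: taken
after lw $t6, 0($t7): $t6=M[204]=3
after and $t6, $t6, 7: $t6=3&7=3
after lw $t6, 0($t7): $t6=M[204]=3
after and $t6, $t6, 7: $t6=3&7=3
after lw $t6, 0($t7): $t6=M[204]=3
after add $t6, $t6, 8: $t6=3+8=11
after add $t7, $t7, 4: $t7=204+4=208
after add $t3, $t3, 3: $t3=3+3=6
cmp $t3, 9  (cmp 6,9)
bne body: taken
after lw $t6, 0($t7): $t6=M[208]=20
after and $t6, $t6, 7: $t6=20&7=4
after lw $t6, 0($t7): $t6=M[208]=20
after and $t6, $t6, 7: $t6=20&7=4
after lw $t6, 0($t7): $t6=M[208]=20
after add $t6, $t6, 8: $t6=20+8=28
after add $t7, $t7, 4: $t7=208+4=212
after add $t3, $t3, 3: $t3=6+3=9
cmp $t3, 9  (cmp 9,9)
bne body: not taken
after srl $t6, $t6, 1: $t6=28>>1=14
sw $t6, (204) → M[204]=14
halt.

14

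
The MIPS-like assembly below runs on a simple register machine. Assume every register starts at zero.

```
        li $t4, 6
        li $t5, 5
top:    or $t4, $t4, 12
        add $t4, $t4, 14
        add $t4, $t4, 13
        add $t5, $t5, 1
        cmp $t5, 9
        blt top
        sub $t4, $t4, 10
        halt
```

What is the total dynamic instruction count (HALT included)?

li $t4, 6 → $t4=6
li $t5, 5 → $t5=5
or $t4, $t4, 12 → $t4=6|12=14
add $t4, $t4, 14 → $t4=14+14=28
add $t4, $t4, 13 → $t4=28+13=41
add $t5, $t5, 1 → $t5=5+1=6
cmp $t5, 9  (cmp 6,9)
blt top: taken
or $t4, $t4, 12 → $t4=41|12=45
add $t4, $t4, 14 → $t4=45+14=59
add $t4, $t4, 13 → $t4=59+13=72
add $t5, $t5, 1 → $t5=6+1=7
cmp $t5, 9  (cmp 7,9)
blt top: taken
or $t4, $t4, 12 → $t4=72|12=76
add $t4, $t4, 14 → $t4=76+14=90
add $t4, $t4, 13 → $t4=90+13=103
add $t5, $t5, 1 → $t5=7+1=8
cmp $t5, 9  (cmp 8,9)
blt top: taken
or $t4, $t4, 12 → $t4=103|12=111
add $t4, $t4, 14 → $t4=111+14=125
add $t4, $t4, 13 → $t4=125+13=138
add $t5, $t5, 1 → $t5=8+1=9
cmp $t5, 9  (cmp 9,9)
blt top: not taken
sub $t4, $t4, 10 → $t4=138-10=128
halt.
Total executed instructions: 28.

28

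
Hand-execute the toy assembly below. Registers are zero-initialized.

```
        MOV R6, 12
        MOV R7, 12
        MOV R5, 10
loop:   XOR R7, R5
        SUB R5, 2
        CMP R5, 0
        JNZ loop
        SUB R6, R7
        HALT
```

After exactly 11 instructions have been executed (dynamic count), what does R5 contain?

after MOV R6, 12: R6=12
after MOV R7, 12: R7=12
after MOV R5, 10: R5=10
after XOR R7, R5: R7=12^10=6
after SUB R5, 2: R5=10-2=8
CMP R5, 0  (cmp 8,0)
JNZ loop: taken
after XOR R7, R5: R7=6^8=14
after SUB R5, 2: R5=8-2=6
CMP R5, 0  (cmp 6,0)
JNZ loop: taken
After step 11: R5 = 6.

6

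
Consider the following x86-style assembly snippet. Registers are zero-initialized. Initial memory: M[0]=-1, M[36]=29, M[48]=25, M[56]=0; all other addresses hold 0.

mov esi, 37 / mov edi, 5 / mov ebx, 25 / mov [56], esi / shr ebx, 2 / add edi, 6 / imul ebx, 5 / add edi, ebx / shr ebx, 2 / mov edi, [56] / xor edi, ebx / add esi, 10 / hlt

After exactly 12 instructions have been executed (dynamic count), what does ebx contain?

mov esi, 37 → esi=37
mov edi, 5 → edi=5
mov ebx, 25 → ebx=25
mov [56], esi → M[56]=37
shr ebx, 2 → ebx=25>>2=6
add edi, 6 → edi=5+6=11
imul ebx, 5 → ebx=6*5=30
add edi, ebx → edi=11+30=41
shr ebx, 2 → ebx=30>>2=7
mov edi, [56] → edi=M[56]=37
xor edi, ebx → edi=37^7=34
add esi, 10 → esi=37+10=47
After step 12: ebx = 7.

7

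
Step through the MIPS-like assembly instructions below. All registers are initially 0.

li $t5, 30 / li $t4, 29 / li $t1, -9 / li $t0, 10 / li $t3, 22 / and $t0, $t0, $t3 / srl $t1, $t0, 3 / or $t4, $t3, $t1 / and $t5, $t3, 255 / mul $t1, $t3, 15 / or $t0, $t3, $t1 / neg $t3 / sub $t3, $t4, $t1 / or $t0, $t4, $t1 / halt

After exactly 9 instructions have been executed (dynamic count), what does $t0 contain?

li $t5, 30 → $t5=30
li $t4, 29 → $t4=29
li $t1, -9 → $t1=-9
li $t0, 10 → $t0=10
li $t3, 22 → $t3=22
and $t0, $t0, $t3 → $t0=10&22=2
srl $t1, $t0, 3 → $t1=2>>3=0
or $t4, $t3, $t1 → $t4=22|0=22
and $t5, $t3, 255 → $t5=22&255=22
After step 9: $t0 = 2.

2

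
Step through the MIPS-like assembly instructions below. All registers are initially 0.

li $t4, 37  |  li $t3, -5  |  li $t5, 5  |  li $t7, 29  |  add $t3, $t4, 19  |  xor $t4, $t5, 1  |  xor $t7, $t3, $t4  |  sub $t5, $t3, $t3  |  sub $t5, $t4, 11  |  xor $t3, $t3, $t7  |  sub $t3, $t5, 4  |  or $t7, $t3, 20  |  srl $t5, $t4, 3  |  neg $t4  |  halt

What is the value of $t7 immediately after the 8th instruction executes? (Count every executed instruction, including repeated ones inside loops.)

60

li $t4, 37 → $t4=37
li $t3, -5 → $t3=-5
li $t5, 5 → $t5=5
li $t7, 29 → $t7=29
add $t3, $t4, 19 → $t3=37+19=56
xor $t4, $t5, 1 → $t4=5^1=4
xor $t7, $t3, $t4 → $t7=56^4=60
sub $t5, $t3, $t3 → $t5=56-56=0
After step 8: $t7 = 60.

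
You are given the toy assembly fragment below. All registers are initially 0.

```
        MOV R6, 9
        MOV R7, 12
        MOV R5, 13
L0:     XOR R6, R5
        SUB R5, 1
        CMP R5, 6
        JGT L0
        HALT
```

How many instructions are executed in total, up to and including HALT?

after MOV R6, 9: R6=9
after MOV R7, 12: R7=12
after MOV R5, 13: R5=13
after XOR R6, R5: R6=9^13=4
after SUB R5, 1: R5=13-1=12
CMP R5, 6  (cmp 12,6)
JGT L0: taken
after XOR R6, R5: R6=4^12=8
after SUB R5, 1: R5=12-1=11
CMP R5, 6  (cmp 11,6)
JGT L0: taken
after XOR R6, R5: R6=8^11=3
after SUB R5, 1: R5=11-1=10
CMP R5, 6  (cmp 10,6)
JGT L0: taken
after XOR R6, R5: R6=3^10=9
after SUB R5, 1: R5=10-1=9
CMP R5, 6  (cmp 9,6)
JGT L0: taken
after XOR R6, R5: R6=9^9=0
after SUB R5, 1: R5=9-1=8
CMP R5, 6  (cmp 8,6)
JGT L0: taken
after XOR R6, R5: R6=0^8=8
after SUB R5, 1: R5=8-1=7
CMP R5, 6  (cmp 7,6)
JGT L0: taken
after XOR R6, R5: R6=8^7=15
after SUB R5, 1: R5=7-1=6
CMP R5, 6  (cmp 6,6)
JGT L0: not taken
halt.
Total executed instructions: 32.

32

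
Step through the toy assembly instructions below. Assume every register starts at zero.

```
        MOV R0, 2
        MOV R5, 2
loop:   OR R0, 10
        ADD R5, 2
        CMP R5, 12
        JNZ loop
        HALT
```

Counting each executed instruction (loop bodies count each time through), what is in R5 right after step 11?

R0=2
R5=2
R0=2|10=10
R5=2+2=4
CMP R5, 12  (cmp 4,12)
JNZ loop: taken
R0=10|10=10
R5=4+2=6
CMP R5, 12  (cmp 6,12)
JNZ loop: taken
R0=10|10=10
After step 11: R5 = 6.

6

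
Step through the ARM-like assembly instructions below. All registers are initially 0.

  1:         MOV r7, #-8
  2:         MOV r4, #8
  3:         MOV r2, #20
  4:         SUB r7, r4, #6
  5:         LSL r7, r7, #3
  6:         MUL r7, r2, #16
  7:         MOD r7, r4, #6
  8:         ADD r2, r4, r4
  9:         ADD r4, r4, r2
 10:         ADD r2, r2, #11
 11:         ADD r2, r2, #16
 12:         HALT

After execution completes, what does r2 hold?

r7=-8
r4=8
r2=20
r7=8-6=2
r7=2<<3=16
r7=20*16=320
r7=8%6=2
r2=8+8=16
r4=8+16=24
r2=16+11=27
r2=27+16=43
halt.

43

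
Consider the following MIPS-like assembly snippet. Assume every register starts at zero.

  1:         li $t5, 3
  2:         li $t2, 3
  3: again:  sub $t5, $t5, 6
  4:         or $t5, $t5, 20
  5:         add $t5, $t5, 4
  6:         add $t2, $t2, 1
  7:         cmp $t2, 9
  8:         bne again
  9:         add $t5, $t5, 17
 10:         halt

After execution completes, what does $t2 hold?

$t5=3
$t2=3
$t5=3-6=-3
$t5=(-3)|20=-3
$t5=(-3)+4=1
$t2=3+1=4
cmp $t2, 9  (cmp 4,9)
bne again: taken
$t5=1-6=-5
$t5=(-5)|20=-1
$t5=(-1)+4=3
$t2=4+1=5
cmp $t2, 9  (cmp 5,9)
bne again: taken
$t5=3-6=-3
$t5=(-3)|20=-3
$t5=(-3)+4=1
$t2=5+1=6
cmp $t2, 9  (cmp 6,9)
bne again: taken
$t5=1-6=-5
$t5=(-5)|20=-1
$t5=(-1)+4=3
$t2=6+1=7
cmp $t2, 9  (cmp 7,9)
bne again: taken
$t5=3-6=-3
$t5=(-3)|20=-3
$t5=(-3)+4=1
$t2=7+1=8
cmp $t2, 9  (cmp 8,9)
bne again: taken
$t5=1-6=-5
$t5=(-5)|20=-1
$t5=(-1)+4=3
$t2=8+1=9
cmp $t2, 9  (cmp 9,9)
bne again: not taken
$t5=3+17=20
halt.

9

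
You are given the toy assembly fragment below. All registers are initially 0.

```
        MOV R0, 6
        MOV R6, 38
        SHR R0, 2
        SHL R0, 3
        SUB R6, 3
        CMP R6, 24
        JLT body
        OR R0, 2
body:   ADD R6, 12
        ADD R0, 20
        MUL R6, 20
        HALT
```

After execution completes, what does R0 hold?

30

MOV R0, 6 → R0=6
MOV R6, 38 → R6=38
SHR R0, 2 → R0=6>>2=1
SHL R0, 3 → R0=1<<3=8
SUB R6, 3 → R6=38-3=35
CMP R6, 24  (cmp 35,24)
JLT body: not taken
OR R0, 2 → R0=8|2=10
ADD R6, 12 → R6=35+12=47
ADD R0, 20 → R0=10+20=30
MUL R6, 20 → R6=47*20=940
halt.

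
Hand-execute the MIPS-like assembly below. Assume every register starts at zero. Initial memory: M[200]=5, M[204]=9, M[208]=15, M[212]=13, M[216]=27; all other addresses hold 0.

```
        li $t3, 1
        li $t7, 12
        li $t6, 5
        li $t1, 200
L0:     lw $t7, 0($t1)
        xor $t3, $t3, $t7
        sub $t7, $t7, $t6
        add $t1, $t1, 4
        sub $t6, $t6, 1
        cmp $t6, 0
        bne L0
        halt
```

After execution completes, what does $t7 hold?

li $t3, 1 → $t3=1
li $t7, 12 → $t7=12
li $t6, 5 → $t6=5
li $t1, 200 → $t1=200
lw $t7, 0($t1) → $t7=M[200]=5
xor $t3, $t3, $t7 → $t3=1^5=4
sub $t7, $t7, $t6 → $t7=5-5=0
add $t1, $t1, 4 → $t1=200+4=204
sub $t6, $t6, 1 → $t6=5-1=4
cmp $t6, 0  (cmp 4,0)
bne L0: taken
lw $t7, 0($t1) → $t7=M[204]=9
xor $t3, $t3, $t7 → $t3=4^9=13
sub $t7, $t7, $t6 → $t7=9-4=5
add $t1, $t1, 4 → $t1=204+4=208
sub $t6, $t6, 1 → $t6=4-1=3
cmp $t6, 0  (cmp 3,0)
bne L0: taken
lw $t7, 0($t1) → $t7=M[208]=15
xor $t3, $t3, $t7 → $t3=13^15=2
sub $t7, $t7, $t6 → $t7=15-3=12
add $t1, $t1, 4 → $t1=208+4=212
sub $t6, $t6, 1 → $t6=3-1=2
cmp $t6, 0  (cmp 2,0)
bne L0: taken
lw $t7, 0($t1) → $t7=M[212]=13
xor $t3, $t3, $t7 → $t3=2^13=15
sub $t7, $t7, $t6 → $t7=13-2=11
add $t1, $t1, 4 → $t1=212+4=216
sub $t6, $t6, 1 → $t6=2-1=1
cmp $t6, 0  (cmp 1,0)
bne L0: taken
lw $t7, 0($t1) → $t7=M[216]=27
xor $t3, $t3, $t7 → $t3=15^27=20
sub $t7, $t7, $t6 → $t7=27-1=26
add $t1, $t1, 4 → $t1=216+4=220
sub $t6, $t6, 1 → $t6=1-1=0
cmp $t6, 0  (cmp 0,0)
bne L0: not taken
halt.

26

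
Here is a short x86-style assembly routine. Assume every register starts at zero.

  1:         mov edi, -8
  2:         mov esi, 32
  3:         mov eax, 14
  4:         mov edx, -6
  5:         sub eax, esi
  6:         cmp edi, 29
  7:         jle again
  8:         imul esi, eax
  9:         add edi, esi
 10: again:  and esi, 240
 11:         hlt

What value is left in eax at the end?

after mov edi, -8: edi=-8
after mov esi, 32: esi=32
after mov eax, 14: eax=14
after mov edx, -6: edx=-6
after sub eax, esi: eax=14-32=-18
cmp edi, 29  (cmp -8,29)
jle again: taken
after and esi, 240: esi=32&240=32
halt.

-18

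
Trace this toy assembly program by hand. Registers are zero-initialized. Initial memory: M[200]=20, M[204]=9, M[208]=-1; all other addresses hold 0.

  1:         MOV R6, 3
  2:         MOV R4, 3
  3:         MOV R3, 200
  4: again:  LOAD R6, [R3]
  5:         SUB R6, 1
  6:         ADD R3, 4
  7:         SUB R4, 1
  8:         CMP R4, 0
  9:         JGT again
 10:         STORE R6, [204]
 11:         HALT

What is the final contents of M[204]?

-2

after MOV R6, 3: R6=3
after MOV R4, 3: R4=3
after MOV R3, 200: R3=200
after LOAD R6, [R3]: R6=M[200]=20
after SUB R6, 1: R6=20-1=19
after ADD R3, 4: R3=200+4=204
after SUB R4, 1: R4=3-1=2
CMP R4, 0  (cmp 2,0)
JGT again: taken
after LOAD R6, [R3]: R6=M[204]=9
after SUB R6, 1: R6=9-1=8
after ADD R3, 4: R3=204+4=208
after SUB R4, 1: R4=2-1=1
CMP R4, 0  (cmp 1,0)
JGT again: taken
after LOAD R6, [R3]: R6=M[208]=-1
after SUB R6, 1: R6=(-1)-1=-2
after ADD R3, 4: R3=208+4=212
after SUB R4, 1: R4=1-1=0
CMP R4, 0  (cmp 0,0)
JGT again: not taken
STORE R6, [204] → M[204]=-2
halt.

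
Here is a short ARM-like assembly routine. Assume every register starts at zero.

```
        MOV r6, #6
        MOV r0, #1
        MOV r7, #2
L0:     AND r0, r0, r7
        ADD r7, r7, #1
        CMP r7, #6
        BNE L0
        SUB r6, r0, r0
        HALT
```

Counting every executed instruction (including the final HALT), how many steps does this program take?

MOV r6, #6 → r6=6
MOV r0, #1 → r0=1
MOV r7, #2 → r7=2
AND r0, r0, r7 → r0=1&2=0
ADD r7, r7, #1 → r7=2+1=3
CMP r7, #6  (cmp 3,6)
BNE L0: taken
AND r0, r0, r7 → r0=0&3=0
ADD r7, r7, #1 → r7=3+1=4
CMP r7, #6  (cmp 4,6)
BNE L0: taken
AND r0, r0, r7 → r0=0&4=0
ADD r7, r7, #1 → r7=4+1=5
CMP r7, #6  (cmp 5,6)
BNE L0: taken
AND r0, r0, r7 → r0=0&5=0
ADD r7, r7, #1 → r7=5+1=6
CMP r7, #6  (cmp 6,6)
BNE L0: not taken
SUB r6, r0, r0 → r6=0-0=0
halt.
Total executed instructions: 21.

21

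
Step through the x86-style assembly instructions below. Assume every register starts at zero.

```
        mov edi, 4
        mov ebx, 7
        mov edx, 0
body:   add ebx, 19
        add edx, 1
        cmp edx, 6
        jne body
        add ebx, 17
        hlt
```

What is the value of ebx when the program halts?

edi=4
ebx=7
edx=0
ebx=7+19=26
edx=0+1=1
cmp edx, 6  (cmp 1,6)
jne body: taken
ebx=26+19=45
edx=1+1=2
cmp edx, 6  (cmp 2,6)
jne body: taken
ebx=45+19=64
edx=2+1=3
cmp edx, 6  (cmp 3,6)
jne body: taken
ebx=64+19=83
edx=3+1=4
cmp edx, 6  (cmp 4,6)
jne body: taken
ebx=83+19=102
edx=4+1=5
cmp edx, 6  (cmp 5,6)
jne body: taken
ebx=102+19=121
edx=5+1=6
cmp edx, 6  (cmp 6,6)
jne body: not taken
ebx=121+17=138
halt.

138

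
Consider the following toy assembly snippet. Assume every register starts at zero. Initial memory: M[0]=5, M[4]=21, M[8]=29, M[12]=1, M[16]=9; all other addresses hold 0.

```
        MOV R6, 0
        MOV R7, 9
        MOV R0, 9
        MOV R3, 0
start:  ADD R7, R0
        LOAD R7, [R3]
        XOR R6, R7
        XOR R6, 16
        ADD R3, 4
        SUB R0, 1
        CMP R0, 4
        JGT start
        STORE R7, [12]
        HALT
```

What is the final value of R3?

20

after MOV R6, 0: R6=0
after MOV R7, 9: R7=9
after MOV R0, 9: R0=9
after MOV R3, 0: R3=0
after ADD R7, R0: R7=9+9=18
after LOAD R7, [R3]: R7=M[0]=5
after XOR R6, R7: R6=0^5=5
after XOR R6, 16: R6=5^16=21
after ADD R3, 4: R3=0+4=4
after SUB R0, 1: R0=9-1=8
CMP R0, 4  (cmp 8,4)
JGT start: taken
after ADD R7, R0: R7=5+8=13
after LOAD R7, [R3]: R7=M[4]=21
after XOR R6, R7: R6=21^21=0
after XOR R6, 16: R6=0^16=16
after ADD R3, 4: R3=4+4=8
after SUB R0, 1: R0=8-1=7
CMP R0, 4  (cmp 7,4)
JGT start: taken
after ADD R7, R0: R7=21+7=28
after LOAD R7, [R3]: R7=M[8]=29
after XOR R6, R7: R6=16^29=13
after XOR R6, 16: R6=13^16=29
after ADD R3, 4: R3=8+4=12
after SUB R0, 1: R0=7-1=6
CMP R0, 4  (cmp 6,4)
JGT start: taken
after ADD R7, R0: R7=29+6=35
after LOAD R7, [R3]: R7=M[12]=1
after XOR R6, R7: R6=29^1=28
after XOR R6, 16: R6=28^16=12
after ADD R3, 4: R3=12+4=16
after SUB R0, 1: R0=6-1=5
CMP R0, 4  (cmp 5,4)
JGT start: taken
after ADD R7, R0: R7=1+5=6
after LOAD R7, [R3]: R7=M[16]=9
after XOR R6, R7: R6=12^9=5
after XOR R6, 16: R6=5^16=21
after ADD R3, 4: R3=16+4=20
after SUB R0, 1: R0=5-1=4
CMP R0, 4  (cmp 4,4)
JGT start: not taken
STORE R7, [12] → M[12]=9
halt.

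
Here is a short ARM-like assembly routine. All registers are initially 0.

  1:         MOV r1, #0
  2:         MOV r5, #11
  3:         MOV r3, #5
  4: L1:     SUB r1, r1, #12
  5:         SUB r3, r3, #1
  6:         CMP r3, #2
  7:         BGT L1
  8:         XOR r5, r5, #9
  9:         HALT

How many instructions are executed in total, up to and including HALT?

r1=0
r5=11
r3=5
r1=0-12=-12
r3=5-1=4
CMP r3, #2  (cmp 4,2)
BGT L1: taken
r1=(-12)-12=-24
r3=4-1=3
CMP r3, #2  (cmp 3,2)
BGT L1: taken
r1=(-24)-12=-36
r3=3-1=2
CMP r3, #2  (cmp 2,2)
BGT L1: not taken
r5=11^9=2
halt.
Total executed instructions: 17.

17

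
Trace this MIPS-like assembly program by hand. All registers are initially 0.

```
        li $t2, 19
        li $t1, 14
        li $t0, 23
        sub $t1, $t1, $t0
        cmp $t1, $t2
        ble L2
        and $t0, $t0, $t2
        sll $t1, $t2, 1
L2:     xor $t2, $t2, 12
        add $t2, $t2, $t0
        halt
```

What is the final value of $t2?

54

li $t2, 19 → $t2=19
li $t1, 14 → $t1=14
li $t0, 23 → $t0=23
sub $t1, $t1, $t0 → $t1=14-23=-9
cmp $t1, $t2  (cmp -9,19)
ble L2: taken
xor $t2, $t2, 12 → $t2=19^12=31
add $t2, $t2, $t0 → $t2=31+23=54
halt.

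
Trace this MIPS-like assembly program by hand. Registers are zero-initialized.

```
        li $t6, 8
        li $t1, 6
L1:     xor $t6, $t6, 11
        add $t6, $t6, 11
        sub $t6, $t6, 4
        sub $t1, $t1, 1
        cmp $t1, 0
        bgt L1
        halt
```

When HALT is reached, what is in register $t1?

0

after li $t6, 8: $t6=8
after li $t1, 6: $t1=6
after xor $t6, $t6, 11: $t6=8^11=3
after add $t6, $t6, 11: $t6=3+11=14
after sub $t6, $t6, 4: $t6=14-4=10
after sub $t1, $t1, 1: $t1=6-1=5
cmp $t1, 0  (cmp 5,0)
bgt L1: taken
after xor $t6, $t6, 11: $t6=10^11=1
after add $t6, $t6, 11: $t6=1+11=12
after sub $t6, $t6, 4: $t6=12-4=8
after sub $t1, $t1, 1: $t1=5-1=4
cmp $t1, 0  (cmp 4,0)
bgt L1: taken
after xor $t6, $t6, 11: $t6=8^11=3
after add $t6, $t6, 11: $t6=3+11=14
after sub $t6, $t6, 4: $t6=14-4=10
after sub $t1, $t1, 1: $t1=4-1=3
cmp $t1, 0  (cmp 3,0)
bgt L1: taken
after xor $t6, $t6, 11: $t6=10^11=1
after add $t6, $t6, 11: $t6=1+11=12
after sub $t6, $t6, 4: $t6=12-4=8
after sub $t1, $t1, 1: $t1=3-1=2
cmp $t1, 0  (cmp 2,0)
bgt L1: taken
after xor $t6, $t6, 11: $t6=8^11=3
after add $t6, $t6, 11: $t6=3+11=14
after sub $t6, $t6, 4: $t6=14-4=10
after sub $t1, $t1, 1: $t1=2-1=1
cmp $t1, 0  (cmp 1,0)
bgt L1: taken
after xor $t6, $t6, 11: $t6=10^11=1
after add $t6, $t6, 11: $t6=1+11=12
after sub $t6, $t6, 4: $t6=12-4=8
after sub $t1, $t1, 1: $t1=1-1=0
cmp $t1, 0  (cmp 0,0)
bgt L1: not taken
halt.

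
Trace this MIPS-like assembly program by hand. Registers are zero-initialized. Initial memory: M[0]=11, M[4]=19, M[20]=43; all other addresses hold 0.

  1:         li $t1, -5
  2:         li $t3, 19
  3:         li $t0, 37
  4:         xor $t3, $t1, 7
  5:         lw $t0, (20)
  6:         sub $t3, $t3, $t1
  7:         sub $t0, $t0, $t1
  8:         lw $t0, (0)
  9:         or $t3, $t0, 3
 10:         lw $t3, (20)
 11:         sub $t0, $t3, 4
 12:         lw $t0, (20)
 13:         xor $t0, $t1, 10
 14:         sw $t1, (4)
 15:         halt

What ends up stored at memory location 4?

-5

li $t1, -5 → $t1=-5
li $t3, 19 → $t3=19
li $t0, 37 → $t0=37
xor $t3, $t1, 7 → $t3=(-5)^7=-4
lw $t0, (20) → $t0=M[20]=43
sub $t3, $t3, $t1 → $t3=(-4)-(-5)=1
sub $t0, $t0, $t1 → $t0=43-(-5)=48
lw $t0, (0) → $t0=M[0]=11
or $t3, $t0, 3 → $t3=11|3=11
lw $t3, (20) → $t3=M[20]=43
sub $t0, $t3, 4 → $t0=43-4=39
lw $t0, (20) → $t0=M[20]=43
xor $t0, $t1, 10 → $t0=(-5)^10=-15
sw $t1, (4) → M[4]=-5
halt.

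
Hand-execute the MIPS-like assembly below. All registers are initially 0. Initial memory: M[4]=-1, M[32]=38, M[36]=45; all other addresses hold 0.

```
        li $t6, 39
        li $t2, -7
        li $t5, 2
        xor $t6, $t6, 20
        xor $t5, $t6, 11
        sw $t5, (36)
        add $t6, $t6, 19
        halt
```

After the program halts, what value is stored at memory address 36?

56

after li $t6, 39: $t6=39
after li $t2, -7: $t2=-7
after li $t5, 2: $t5=2
after xor $t6, $t6, 20: $t6=39^20=51
after xor $t5, $t6, 11: $t5=51^11=56
sw $t5, (36) → M[36]=56
after add $t6, $t6, 19: $t6=51+19=70
halt.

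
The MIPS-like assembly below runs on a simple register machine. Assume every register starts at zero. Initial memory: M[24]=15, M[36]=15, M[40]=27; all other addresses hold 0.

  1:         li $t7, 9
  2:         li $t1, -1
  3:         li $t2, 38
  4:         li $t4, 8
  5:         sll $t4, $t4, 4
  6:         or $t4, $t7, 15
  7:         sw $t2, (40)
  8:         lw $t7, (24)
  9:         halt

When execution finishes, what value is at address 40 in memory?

after li $t7, 9: $t7=9
after li $t1, -1: $t1=-1
after li $t2, 38: $t2=38
after li $t4, 8: $t4=8
after sll $t4, $t4, 4: $t4=8<<4=128
after or $t4, $t7, 15: $t4=9|15=15
sw $t2, (40) → M[40]=38
after lw $t7, (24): $t7=M[24]=15
halt.

38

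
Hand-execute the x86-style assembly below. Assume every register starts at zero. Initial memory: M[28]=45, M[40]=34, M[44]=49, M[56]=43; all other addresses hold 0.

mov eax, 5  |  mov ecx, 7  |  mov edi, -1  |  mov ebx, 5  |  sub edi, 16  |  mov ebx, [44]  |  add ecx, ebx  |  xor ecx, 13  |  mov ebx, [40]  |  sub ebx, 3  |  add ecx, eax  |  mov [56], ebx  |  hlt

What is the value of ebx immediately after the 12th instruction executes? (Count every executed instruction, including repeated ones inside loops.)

mov eax, 5 → eax=5
mov ecx, 7 → ecx=7
mov edi, -1 → edi=-1
mov ebx, 5 → ebx=5
sub edi, 16 → edi=(-1)-16=-17
mov ebx, [44] → ebx=M[44]=49
add ecx, ebx → ecx=7+49=56
xor ecx, 13 → ecx=56^13=53
mov ebx, [40] → ebx=M[40]=34
sub ebx, 3 → ebx=34-3=31
add ecx, eax → ecx=53+5=58
mov [56], ebx → M[56]=31
After step 12: ebx = 31.

31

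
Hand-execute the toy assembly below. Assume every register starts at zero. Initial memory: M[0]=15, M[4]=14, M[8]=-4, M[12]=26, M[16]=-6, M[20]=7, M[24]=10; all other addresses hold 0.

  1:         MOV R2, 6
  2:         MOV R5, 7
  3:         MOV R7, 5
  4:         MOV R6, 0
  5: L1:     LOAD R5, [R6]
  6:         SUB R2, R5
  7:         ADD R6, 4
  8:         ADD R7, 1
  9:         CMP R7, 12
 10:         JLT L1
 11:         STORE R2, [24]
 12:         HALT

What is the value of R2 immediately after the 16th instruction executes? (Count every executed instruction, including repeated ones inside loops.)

R2=6
R5=7
R7=5
R6=0
R5=M[0]=15
R2=6-15=-9
R6=0+4=4
R7=5+1=6
CMP R7, 12  (cmp 6,12)
JLT L1: taken
R5=M[4]=14
R2=(-9)-14=-23
R6=4+4=8
R7=6+1=7
CMP R7, 12  (cmp 7,12)
JLT L1: taken
After step 16: R2 = -23.

-23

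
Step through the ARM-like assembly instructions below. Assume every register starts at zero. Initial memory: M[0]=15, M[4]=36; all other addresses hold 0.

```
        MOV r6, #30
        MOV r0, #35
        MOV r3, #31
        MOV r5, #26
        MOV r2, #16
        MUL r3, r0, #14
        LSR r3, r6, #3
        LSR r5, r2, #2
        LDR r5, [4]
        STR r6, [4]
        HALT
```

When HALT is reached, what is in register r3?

3

after MOV r6, #30: r6=30
after MOV r0, #35: r0=35
after MOV r3, #31: r3=31
after MOV r5, #26: r5=26
after MOV r2, #16: r2=16
after MUL r3, r0, #14: r3=35*14=490
after LSR r3, r6, #3: r3=30>>3=3
after LSR r5, r2, #2: r5=16>>2=4
after LDR r5, [4]: r5=M[4]=36
STR r6, [4] → M[4]=30
halt.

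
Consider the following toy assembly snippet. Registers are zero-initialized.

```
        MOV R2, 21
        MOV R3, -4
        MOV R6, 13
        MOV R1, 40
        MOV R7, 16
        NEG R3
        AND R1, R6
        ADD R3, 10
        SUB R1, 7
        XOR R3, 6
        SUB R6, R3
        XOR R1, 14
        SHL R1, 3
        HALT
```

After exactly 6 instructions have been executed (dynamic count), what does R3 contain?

4

R2=21
R3=-4
R6=13
R1=40
R7=16
R3=-(-4)=4
After step 6: R3 = 4.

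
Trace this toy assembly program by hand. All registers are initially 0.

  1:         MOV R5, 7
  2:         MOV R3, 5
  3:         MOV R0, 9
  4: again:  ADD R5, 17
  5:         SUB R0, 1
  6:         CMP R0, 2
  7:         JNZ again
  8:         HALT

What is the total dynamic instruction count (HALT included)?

MOV R5, 7 → R5=7
MOV R3, 5 → R3=5
MOV R0, 9 → R0=9
ADD R5, 17 → R5=7+17=24
SUB R0, 1 → R0=9-1=8
CMP R0, 2  (cmp 8,2)
JNZ again: taken
ADD R5, 17 → R5=24+17=41
SUB R0, 1 → R0=8-1=7
CMP R0, 2  (cmp 7,2)
JNZ again: taken
ADD R5, 17 → R5=41+17=58
SUB R0, 1 → R0=7-1=6
CMP R0, 2  (cmp 6,2)
JNZ again: taken
ADD R5, 17 → R5=58+17=75
SUB R0, 1 → R0=6-1=5
CMP R0, 2  (cmp 5,2)
JNZ again: taken
ADD R5, 17 → R5=75+17=92
SUB R0, 1 → R0=5-1=4
CMP R0, 2  (cmp 4,2)
JNZ again: taken
ADD R5, 17 → R5=92+17=109
SUB R0, 1 → R0=4-1=3
CMP R0, 2  (cmp 3,2)
JNZ again: taken
ADD R5, 17 → R5=109+17=126
SUB R0, 1 → R0=3-1=2
CMP R0, 2  (cmp 2,2)
JNZ again: not taken
halt.
Total executed instructions: 32.

32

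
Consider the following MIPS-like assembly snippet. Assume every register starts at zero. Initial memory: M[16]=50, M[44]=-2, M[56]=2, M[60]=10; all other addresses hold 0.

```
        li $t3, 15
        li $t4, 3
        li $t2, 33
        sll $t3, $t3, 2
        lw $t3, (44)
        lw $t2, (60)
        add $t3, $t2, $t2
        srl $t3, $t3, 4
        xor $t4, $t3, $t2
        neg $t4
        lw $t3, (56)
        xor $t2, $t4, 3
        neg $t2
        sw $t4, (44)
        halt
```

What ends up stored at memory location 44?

-11

li $t3, 15 → $t3=15
li $t4, 3 → $t4=3
li $t2, 33 → $t2=33
sll $t3, $t3, 2 → $t3=15<<2=60
lw $t3, (44) → $t3=M[44]=-2
lw $t2, (60) → $t2=M[60]=10
add $t3, $t2, $t2 → $t3=10+10=20
srl $t3, $t3, 4 → $t3=20>>4=1
xor $t4, $t3, $t2 → $t4=1^10=11
neg $t4 → $t4=-(11)=-11
lw $t3, (56) → $t3=M[56]=2
xor $t2, $t4, 3 → $t2=(-11)^3=-10
neg $t2 → $t2=-(-10)=10
sw $t4, (44) → M[44]=-11
halt.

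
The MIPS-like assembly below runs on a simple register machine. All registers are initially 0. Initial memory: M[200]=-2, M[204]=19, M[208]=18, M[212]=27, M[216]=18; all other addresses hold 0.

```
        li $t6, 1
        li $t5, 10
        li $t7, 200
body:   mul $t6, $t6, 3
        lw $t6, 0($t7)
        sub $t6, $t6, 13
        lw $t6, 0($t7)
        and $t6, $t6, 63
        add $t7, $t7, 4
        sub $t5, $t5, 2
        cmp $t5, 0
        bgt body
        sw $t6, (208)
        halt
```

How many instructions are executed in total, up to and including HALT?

after li $t6, 1: $t6=1
after li $t5, 10: $t5=10
after li $t7, 200: $t7=200
after mul $t6, $t6, 3: $t6=1*3=3
after lw $t6, 0($t7): $t6=M[200]=-2
after sub $t6, $t6, 13: $t6=(-2)-13=-15
after lw $t6, 0($t7): $t6=M[200]=-2
after and $t6, $t6, 63: $t6=(-2)&63=62
after add $t7, $t7, 4: $t7=200+4=204
after sub $t5, $t5, 2: $t5=10-2=8
cmp $t5, 0  (cmp 8,0)
bgt body: taken
after mul $t6, $t6, 3: $t6=62*3=186
after lw $t6, 0($t7): $t6=M[204]=19
after sub $t6, $t6, 13: $t6=19-13=6
after lw $t6, 0($t7): $t6=M[204]=19
after and $t6, $t6, 63: $t6=19&63=19
after add $t7, $t7, 4: $t7=204+4=208
after sub $t5, $t5, 2: $t5=8-2=6
cmp $t5, 0  (cmp 6,0)
bgt body: taken
after mul $t6, $t6, 3: $t6=19*3=57
after lw $t6, 0($t7): $t6=M[208]=18
after sub $t6, $t6, 13: $t6=18-13=5
after lw $t6, 0($t7): $t6=M[208]=18
after and $t6, $t6, 63: $t6=18&63=18
after add $t7, $t7, 4: $t7=208+4=212
after sub $t5, $t5, 2: $t5=6-2=4
cmp $t5, 0  (cmp 4,0)
bgt body: taken
after mul $t6, $t6, 3: $t6=18*3=54
after lw $t6, 0($t7): $t6=M[212]=27
after sub $t6, $t6, 13: $t6=27-13=14
after lw $t6, 0($t7): $t6=M[212]=27
after and $t6, $t6, 63: $t6=27&63=27
after add $t7, $t7, 4: $t7=212+4=216
after sub $t5, $t5, 2: $t5=4-2=2
cmp $t5, 0  (cmp 2,0)
bgt body: taken
after mul $t6, $t6, 3: $t6=27*3=81
after lw $t6, 0($t7): $t6=M[216]=18
after sub $t6, $t6, 13: $t6=18-13=5
after lw $t6, 0($t7): $t6=M[216]=18
after and $t6, $t6, 63: $t6=18&63=18
after add $t7, $t7, 4: $t7=216+4=220
after sub $t5, $t5, 2: $t5=2-2=0
cmp $t5, 0  (cmp 0,0)
bgt body: not taken
sw $t6, (208) → M[208]=18
halt.
Total executed instructions: 50.

50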